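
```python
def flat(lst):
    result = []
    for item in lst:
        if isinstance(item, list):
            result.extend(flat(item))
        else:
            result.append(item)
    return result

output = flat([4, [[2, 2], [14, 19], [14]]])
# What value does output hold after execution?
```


flat([4, [[2, 2], [14, 19], [14]]])
Processing each element:
  4 is not a list -> append 4
  [[2, 2], [14, 19], [14]] is a list -> flat recursively -> [2, 2, 14, 19, 14]
= [4, 2, 2, 14, 19, 14]


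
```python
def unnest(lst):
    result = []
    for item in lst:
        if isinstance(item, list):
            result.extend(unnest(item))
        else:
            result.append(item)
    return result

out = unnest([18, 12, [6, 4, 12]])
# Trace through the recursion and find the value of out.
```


unnest([18, 12, [6, 4, 12]])
Processing each element:
  18 is not a list -> append 18
  12 is not a list -> append 12
  [6, 4, 12] is a list -> unnest recursively -> [6, 4, 12]
= [18, 12, 6, 4, 12]


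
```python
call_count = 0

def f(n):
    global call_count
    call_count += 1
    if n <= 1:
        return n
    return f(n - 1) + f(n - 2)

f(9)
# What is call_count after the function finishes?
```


f(9) calls f(8) and f(7); each non-base call branches into two more.
Let C(k) = total number of calls made by f(k), including the call to f(k) itself.
Base cases: C(0) = 1, C(1) = 1
Recurrence: C(k) = 1 + C(k-1) + C(k-2)
  C(2) = 1 + C(1) + C(0) = 1 + 1 + 1 = 3
  C(3) = 1 + C(2) + C(1) = 1 + 3 + 1 = 5
  C(4) = 1 + C(3) + C(2) = 1 + 5 + 3 = 9
  C(5) = 1 + C(4) + C(3) = 1 + 9 + 5 = 15
  C(6) = 1 + C(5) + C(4) = 1 + 15 + 9 = 25
  C(7) = 1 + C(6) + C(5) = 1 + 25 + 15 = 41
  C(8) = 1 + C(7) + C(6) = 1 + 41 + 25 = 67
  C(9) = 1 + C(8) + C(7) = 1 + 67 + 41 = 109
Total calls = C(9) = 109


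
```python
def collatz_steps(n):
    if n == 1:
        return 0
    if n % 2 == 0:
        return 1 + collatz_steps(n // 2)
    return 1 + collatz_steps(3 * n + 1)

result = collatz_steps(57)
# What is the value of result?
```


collatz_steps(57)
57 is odd -> 3*57+1 = 172 -> collatz_steps(172)
172 is even -> collatz_steps(86)
86 is even -> collatz_steps(43)
43 is odd -> 3*43+1 = 130 -> collatz_steps(130)
130 is even -> collatz_steps(65)
65 is odd -> 3*65+1 = 196 -> collatz_steps(196)
196 is even -> collatz_steps(98)
98 is even -> collatz_steps(49)
49 is odd -> 3*49+1 = 148 -> collatz_steps(148)
148 is even -> collatz_steps(74)
74 is even -> collatz_steps(37)
37 is odd -> 3*37+1 = 112 -> collatz_steps(112)
112 is even -> collatz_steps(56)
56 is even -> collatz_steps(28)
28 is even -> collatz_steps(14)
14 is even -> collatz_steps(7)
7 is odd -> 3*7+1 = 22 -> collatz_steps(22)
22 is even -> collatz_steps(11)
11 is odd -> 3*11+1 = 34 -> collatz_steps(34)
34 is even -> collatz_steps(17)
17 is odd -> 3*17+1 = 52 -> collatz_steps(52)
52 is even -> collatz_steps(26)
26 is even -> collatz_steps(13)
13 is odd -> 3*13+1 = 40 -> collatz_steps(40)
40 is even -> collatz_steps(20)
20 is even -> collatz_steps(10)
10 is even -> collatz_steps(5)
5 is odd -> 3*5+1 = 16 -> collatz_steps(16)
16 is even -> collatz_steps(8)
8 is even -> collatz_steps(4)
4 is even -> collatz_steps(2)
2 is even -> collatz_steps(1)
Reached 1 after 32 steps
= 32


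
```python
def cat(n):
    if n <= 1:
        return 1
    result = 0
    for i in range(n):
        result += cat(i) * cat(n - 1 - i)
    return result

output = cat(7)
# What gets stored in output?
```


cat(7)
= sum of cat(i) * cat(7-1-i) for i in 0..6
First compute sub-values bottom-up:
  cat(0) = 1, cat(1) = 1
  cat(2) = 1*1 + 1*1 = 2
  cat(3) = 1*2 + 1*1 + 2*1 = 5
  cat(4) = 1*5 + 1*2 + 2*1 + 5*1 = 14
  cat(5) = 1*14 + 1*5 + 2*2 + 5*1 + 14*1 = 42
  cat(6) = 1*42 + 1*14 + 2*5 + 5*2 + 14*1 + 42*1 = 132
Now cat(7):
  cat(0)*cat(6) = 1*132 = 132
  cat(1)*cat(5) = 1*42 = 42
  cat(2)*cat(4) = 2*14 = 28
  cat(3)*cat(3) = 5*5 = 25
  cat(4)*cat(2) = 14*2 = 28
  cat(5)*cat(1) = 42*1 = 42
  cat(6)*cat(0) = 132*1 = 132
= 132 + 42 + 28 + 25 + 28 + 42 + 132
= 429


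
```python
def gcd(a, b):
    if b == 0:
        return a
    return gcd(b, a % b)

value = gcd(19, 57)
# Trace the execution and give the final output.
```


gcd(19, 57)
= gcd(57, 19 % 57) = gcd(57, 19)
= gcd(19, 57 % 19) = gcd(19, 0)
b == 0, return a = 19


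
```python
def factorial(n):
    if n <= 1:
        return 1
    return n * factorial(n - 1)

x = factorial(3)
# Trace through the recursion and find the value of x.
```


factorial(3)
= 3 * factorial(2)
= 3 * 2 * factorial(1)
= 3 * 2 * 1
= 6


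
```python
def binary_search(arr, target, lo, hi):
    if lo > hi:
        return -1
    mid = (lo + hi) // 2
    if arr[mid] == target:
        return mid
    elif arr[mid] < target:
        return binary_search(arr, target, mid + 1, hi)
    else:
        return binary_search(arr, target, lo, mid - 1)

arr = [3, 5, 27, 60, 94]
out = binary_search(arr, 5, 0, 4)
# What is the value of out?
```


binary_search(arr, 5, 0, 4)
lo=0, hi=4, mid=2, arr[mid]=27
27 > 5, search left half
lo=0, hi=1, mid=0, arr[mid]=3
3 < 5, search right half
lo=1, hi=1, mid=1, arr[mid]=5
arr[1] == 5, found at index 1
= 1


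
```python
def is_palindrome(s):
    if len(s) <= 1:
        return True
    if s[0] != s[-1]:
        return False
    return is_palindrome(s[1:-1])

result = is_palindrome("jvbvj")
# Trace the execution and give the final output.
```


is_palindrome("jvbvj")
"jvbvj": s[0]='j' == s[-1]='j' -> is_palindrome("vbv")
"vbv": s[0]='v' == s[-1]='v' -> is_palindrome("b")
"b": len <= 1 -> True
= True


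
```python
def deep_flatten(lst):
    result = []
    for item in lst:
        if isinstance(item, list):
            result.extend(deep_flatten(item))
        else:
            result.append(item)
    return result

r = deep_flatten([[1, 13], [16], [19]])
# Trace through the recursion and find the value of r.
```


deep_flatten([[1, 13], [16], [19]])
Processing each element:
  [1, 13] is a list -> deep_flatten recursively -> [1, 13]
  [16] is a list -> deep_flatten recursively -> [16]
  [19] is a list -> deep_flatten recursively -> [19]
= [1, 13, 16, 19]


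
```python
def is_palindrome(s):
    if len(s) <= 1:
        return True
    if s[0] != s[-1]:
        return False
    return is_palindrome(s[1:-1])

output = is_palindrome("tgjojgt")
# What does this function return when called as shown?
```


is_palindrome("tgjojgt")
"tgjojgt": s[0]='t' == s[-1]='t' -> is_palindrome("gjojg")
"gjojg": s[0]='g' == s[-1]='g' -> is_palindrome("joj")
"joj": s[0]='j' == s[-1]='j' -> is_palindrome("o")
"o": len <= 1 -> True
= True


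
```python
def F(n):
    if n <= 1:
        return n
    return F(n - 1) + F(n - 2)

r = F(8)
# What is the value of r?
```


F(8)
= F(7) + F(6)
= (F(6) + F(5)) + F(6)
Computing bottom-up: F(0)=0, F(1)=1, F(2)=1, F(3)=2, F(4)=3, F(5)=5, F(6)=8, F(7)=13, F(8)=21
= 21


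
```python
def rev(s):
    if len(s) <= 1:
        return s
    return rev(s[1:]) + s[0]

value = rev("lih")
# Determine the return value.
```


rev("lih")
= rev("ih") + "l"
= rev("h") + "i" + "l"
= "h" + "i" + "l"
= "hil"


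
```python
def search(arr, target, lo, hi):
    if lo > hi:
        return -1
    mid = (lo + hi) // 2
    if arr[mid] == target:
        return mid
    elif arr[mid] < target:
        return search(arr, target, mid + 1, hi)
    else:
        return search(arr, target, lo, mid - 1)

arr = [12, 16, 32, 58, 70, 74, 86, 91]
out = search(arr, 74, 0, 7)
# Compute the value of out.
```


search(arr, 74, 0, 7)
lo=0, hi=7, mid=3, arr[mid]=58
58 < 74, search right half
lo=4, hi=7, mid=5, arr[mid]=74
arr[5] == 74, found at index 5
= 5


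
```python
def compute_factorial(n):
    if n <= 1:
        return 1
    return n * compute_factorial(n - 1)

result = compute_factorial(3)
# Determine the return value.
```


compute_factorial(3)
= 3 * compute_factorial(2)
= 3 * 2 * compute_factorial(1)
= 3 * 2 * 1
= 6


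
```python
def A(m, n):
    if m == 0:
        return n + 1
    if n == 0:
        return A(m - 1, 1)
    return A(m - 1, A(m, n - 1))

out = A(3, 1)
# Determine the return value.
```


A(3, 1)
= A(2, A(3, 0))
First compute A(3, 0) = 5
= A(2, 5)
= 13


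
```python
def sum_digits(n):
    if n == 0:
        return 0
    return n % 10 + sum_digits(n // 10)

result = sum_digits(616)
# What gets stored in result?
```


sum_digits(616)
= 6 + sum_digits(61)
= 6 + 1 + sum_digits(6)
= 6 + 1 + 6 + sum_digits(0)
= 6 + 1 + 6 + 0
= 13


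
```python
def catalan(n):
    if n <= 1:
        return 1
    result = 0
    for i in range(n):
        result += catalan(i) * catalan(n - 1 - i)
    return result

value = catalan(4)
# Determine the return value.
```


catalan(4)
= sum of catalan(i) * catalan(4-1-i) for i in 0..3
First compute sub-values bottom-up:
  catalan(0) = 1, catalan(1) = 1
  catalan(2) = 1*1 + 1*1 = 2
  catalan(3) = 1*2 + 1*1 + 2*1 = 5
Now catalan(4):
  catalan(0)*catalan(3) = 1*5 = 5
  catalan(1)*catalan(2) = 1*2 = 2
  catalan(2)*catalan(1) = 2*1 = 2
  catalan(3)*catalan(0) = 5*1 = 5
= 5 + 2 + 2 + 5
= 14


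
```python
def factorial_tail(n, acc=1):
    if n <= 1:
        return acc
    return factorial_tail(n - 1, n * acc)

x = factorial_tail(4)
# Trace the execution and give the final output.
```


factorial_tail(4, 1)
= factorial_tail(3, 4 * 1) = factorial_tail(3, 4)
= factorial_tail(2, 3 * 4) = factorial_tail(2, 12)
= factorial_tail(1, 2 * 12) = factorial_tail(1, 24)
n <= 1, return acc = 24


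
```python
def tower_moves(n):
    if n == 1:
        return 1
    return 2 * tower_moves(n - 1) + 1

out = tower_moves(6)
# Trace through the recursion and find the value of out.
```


tower_moves(6)
= 2 * tower_moves(5) + 1
= 2 * (2 * tower_moves(4) + 1) + 1
= 2 * (2 * (2 * tower_moves(3) + 1) + 1) + 1
= 2 * (2 * (2 * (2 * tower_moves(2) + 1) + 1) + 1) + 1
= 2 * (2 * (2 * (2 * (2 * tower_moves(1) + 1) + 1) + 1) + 1) + 1
Now compute bottom-up:
tower_moves(1) = 1
tower_moves(2) = 2 * 1 + 1 = 3
tower_moves(3) = 2 * 3 + 1 = 7
tower_moves(4) = 2 * 7 + 1 = 15
tower_moves(5) = 2 * 15 + 1 = 31
tower_moves(6) = 2 * 31 + 1 = 63
= 63


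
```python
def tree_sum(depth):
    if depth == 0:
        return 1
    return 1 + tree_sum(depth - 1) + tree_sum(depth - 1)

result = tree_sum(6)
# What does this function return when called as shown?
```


tree_sum(6)
= 1 + tree_sum(5) + tree_sum(5)
= 1 + 2 * tree_sum(5)
tree_sum(k) = 2^(k+1) - 1
tree_sum(0) = 1
tree_sum(1) = 3
tree_sum(2) = 7
tree_sum(3) = 15
tree_sum(4) = 31
tree_sum(6) = 2^7 - 1 = 127


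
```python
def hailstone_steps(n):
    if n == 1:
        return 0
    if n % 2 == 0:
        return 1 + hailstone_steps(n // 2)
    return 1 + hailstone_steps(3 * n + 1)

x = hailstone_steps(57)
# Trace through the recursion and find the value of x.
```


hailstone_steps(57)
57 is odd -> 3*57+1 = 172 -> hailstone_steps(172)
172 is even -> hailstone_steps(86)
86 is even -> hailstone_steps(43)
43 is odd -> 3*43+1 = 130 -> hailstone_steps(130)
130 is even -> hailstone_steps(65)
65 is odd -> 3*65+1 = 196 -> hailstone_steps(196)
196 is even -> hailstone_steps(98)
98 is even -> hailstone_steps(49)
49 is odd -> 3*49+1 = 148 -> hailstone_steps(148)
148 is even -> hailstone_steps(74)
74 is even -> hailstone_steps(37)
37 is odd -> 3*37+1 = 112 -> hailstone_steps(112)
112 is even -> hailstone_steps(56)
56 is even -> hailstone_steps(28)
28 is even -> hailstone_steps(14)
14 is even -> hailstone_steps(7)
7 is odd -> 3*7+1 = 22 -> hailstone_steps(22)
22 is even -> hailstone_steps(11)
11 is odd -> 3*11+1 = 34 -> hailstone_steps(34)
34 is even -> hailstone_steps(17)
17 is odd -> 3*17+1 = 52 -> hailstone_steps(52)
52 is even -> hailstone_steps(26)
26 is even -> hailstone_steps(13)
13 is odd -> 3*13+1 = 40 -> hailstone_steps(40)
40 is even -> hailstone_steps(20)
20 is even -> hailstone_steps(10)
10 is even -> hailstone_steps(5)
5 is odd -> 3*5+1 = 16 -> hailstone_steps(16)
16 is even -> hailstone_steps(8)
8 is even -> hailstone_steps(4)
4 is even -> hailstone_steps(2)
2 is even -> hailstone_steps(1)
Reached 1 after 32 steps
= 32


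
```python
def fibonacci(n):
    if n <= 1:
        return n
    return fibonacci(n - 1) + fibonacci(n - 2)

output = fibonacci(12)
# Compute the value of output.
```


fibonacci(12)
= fibonacci(11) + fibonacci(10)
= (fibonacci(10) + fibonacci(9)) + fibonacci(10)
Computing bottom-up: fibonacci(0)=0, fibonacci(1)=1, fibonacci(2)=1, fibonacci(3)=2, fibonacci(4)=3, fibonacci(5)=5, fibonacci(6)=8, fibonacci(7)=13, fibonacci(8)=21, fibonacci(9)=34, fibonacci(10)=55, fibonacci(11)=89, fibonacci(12)=144
= 144


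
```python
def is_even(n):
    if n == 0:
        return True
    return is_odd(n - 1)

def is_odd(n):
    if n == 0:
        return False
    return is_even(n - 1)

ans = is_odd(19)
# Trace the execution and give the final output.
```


is_odd(19)
= is_even(18)
= is_odd(17)
= is_even(16)
= is_odd(15)
= is_even(14)
= is_odd(13)
= is_even(12)
= is_odd(11)
= is_even(10)
= is_odd(9)
= is_even(8)
= is_odd(7)
= is_even(6)
= is_odd(5)
= is_even(4)
= is_odd(3)
= is_even(2)
= is_odd(1)
= is_even(0)
n == 0: return True
= True


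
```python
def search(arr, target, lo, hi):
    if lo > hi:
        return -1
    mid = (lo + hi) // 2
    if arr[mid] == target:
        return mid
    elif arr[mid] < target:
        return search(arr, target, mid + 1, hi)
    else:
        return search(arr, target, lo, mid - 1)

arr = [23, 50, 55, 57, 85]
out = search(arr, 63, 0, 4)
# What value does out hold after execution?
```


search(arr, 63, 0, 4)
lo=0, hi=4, mid=2, arr[mid]=55
55 < 63, search right half
lo=3, hi=4, mid=3, arr[mid]=57
57 < 63, search right half
lo=4, hi=4, mid=4, arr[mid]=85
85 > 63, search left half
lo > hi, target not found, return -1
= -1


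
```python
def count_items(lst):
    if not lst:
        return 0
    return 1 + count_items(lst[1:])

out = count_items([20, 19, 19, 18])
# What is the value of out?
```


count_items([20, 19, 19, 18])
= 1 + count_items([19, 19, 18])
= 1 + 1 + count_items([19, 18])
= 1 + 1 + 1 + count_items([18])
= 1 + 1 + 1 + 1 + count_items([])
= 1 + 1 + 1 + 1 + 0
= 4


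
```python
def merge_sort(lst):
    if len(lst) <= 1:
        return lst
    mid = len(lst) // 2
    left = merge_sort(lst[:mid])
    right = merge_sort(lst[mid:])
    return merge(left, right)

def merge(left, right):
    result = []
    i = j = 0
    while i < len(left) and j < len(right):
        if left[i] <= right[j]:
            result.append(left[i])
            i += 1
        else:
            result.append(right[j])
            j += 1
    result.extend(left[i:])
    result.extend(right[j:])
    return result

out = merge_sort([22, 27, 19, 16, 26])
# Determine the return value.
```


merge_sort([22, 27, 19, 16, 26])
Split into [22, 27] and [19, 16, 26]
Left sorted: [22, 27]
Right sorted: [16, 19, 26]
Merge [22, 27] and [16, 19, 26]
= [16, 19, 22, 26, 27]


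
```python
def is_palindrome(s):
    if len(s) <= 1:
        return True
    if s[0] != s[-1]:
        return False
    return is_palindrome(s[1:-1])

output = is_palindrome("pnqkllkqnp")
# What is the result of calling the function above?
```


is_palindrome("pnqkllkqnp")
"pnqkllkqnp": s[0]='p' == s[-1]='p' -> is_palindrome("nqkllkqn")
"nqkllkqn": s[0]='n' == s[-1]='n' -> is_palindrome("qkllkq")
"qkllkq": s[0]='q' == s[-1]='q' -> is_palindrome("kllk")
"kllk": s[0]='k' == s[-1]='k' -> is_palindrome("ll")
"ll": s[0]='l' == s[-1]='l' -> is_palindrome("")
"": len <= 1 -> True
= True


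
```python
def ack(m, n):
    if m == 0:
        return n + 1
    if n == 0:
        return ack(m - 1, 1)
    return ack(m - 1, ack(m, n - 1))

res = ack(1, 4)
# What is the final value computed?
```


ack(1, 4)
= ack(0, ack(1, 3))
First compute ack(1, 3) = 5
= ack(0, 5)
= 6


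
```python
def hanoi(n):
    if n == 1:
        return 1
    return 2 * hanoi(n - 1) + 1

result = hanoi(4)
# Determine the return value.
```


hanoi(4)
= 2 * hanoi(3) + 1
= 2 * (2 * hanoi(2) + 1) + 1
= 2 * (2 * (2 * hanoi(1) + 1) + 1) + 1
Now compute bottom-up:
hanoi(1) = 1
hanoi(2) = 2 * 1 + 1 = 3
hanoi(3) = 2 * 3 + 1 = 7
hanoi(4) = 2 * 7 + 1 = 15
= 15


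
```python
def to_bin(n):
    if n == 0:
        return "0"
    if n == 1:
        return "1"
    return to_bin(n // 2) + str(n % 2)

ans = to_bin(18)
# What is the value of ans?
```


to_bin(18)
= to_bin(9) + "0"
= to_bin(4) + "1" + "0"
= to_bin(2) + "0" + "1" + "0"
= to_bin(1) + "0" + "0" + "1" + "0"
= "1" + "0" + "0" + "1" + "0"
= "10010"


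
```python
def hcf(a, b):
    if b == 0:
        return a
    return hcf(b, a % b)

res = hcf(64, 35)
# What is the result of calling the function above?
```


hcf(64, 35)
= hcf(35, 64 % 35) = hcf(35, 29)
= hcf(29, 35 % 29) = hcf(29, 6)
= hcf(6, 29 % 6) = hcf(6, 5)
= hcf(5, 6 % 5) = hcf(5, 1)
= hcf(1, 5 % 1) = hcf(1, 0)
b == 0, return a = 1


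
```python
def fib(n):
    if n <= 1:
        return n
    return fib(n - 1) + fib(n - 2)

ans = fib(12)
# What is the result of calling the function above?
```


fib(12)
= fib(11) + fib(10)
= (fib(10) + fib(9)) + fib(10)
Computing bottom-up: fib(0)=0, fib(1)=1, fib(2)=1, fib(3)=2, fib(4)=3, fib(5)=5, fib(6)=8, fib(7)=13, fib(8)=21, fib(9)=34, fib(10)=55, fib(11)=89, fib(12)=144
= 144


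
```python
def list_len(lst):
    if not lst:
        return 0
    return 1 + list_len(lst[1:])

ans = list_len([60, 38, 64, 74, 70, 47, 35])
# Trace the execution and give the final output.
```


list_len([60, 38, 64, 74, 70, 47, 35])
= 1 + list_len([38, 64, 74, 70, 47, 35])
= 1 + 1 + list_len([64, 74, 70, 47, 35])
= 1 + 1 + 1 + list_len([74, 70, 47, 35])
= 1 + 1 + 1 + 1 + list_len([70, 47, 35])
= 1 + 1 + 1 + 1 + 1 + list_len([47, 35])
= 1 + 1 + 1 + 1 + 1 + 1 + list_len([35])
= 1 + 1 + 1 + 1 + 1 + 1 + 1 + list_len([])
= 1 + 1 + 1 + 1 + 1 + 1 + 1 + 0
= 7


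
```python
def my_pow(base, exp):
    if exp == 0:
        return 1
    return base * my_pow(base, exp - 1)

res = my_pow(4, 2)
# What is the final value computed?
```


my_pow(4, 2)
= 4 * my_pow(4, 1)
= 4 * 4 * my_pow(4, 0)
= 4 * 4 * 1
= 16


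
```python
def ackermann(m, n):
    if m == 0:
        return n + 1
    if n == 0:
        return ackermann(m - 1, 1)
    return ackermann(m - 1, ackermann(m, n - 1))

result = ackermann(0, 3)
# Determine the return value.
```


ackermann(0, 3)
m == 0: return 3 + 1 = 4
= 4


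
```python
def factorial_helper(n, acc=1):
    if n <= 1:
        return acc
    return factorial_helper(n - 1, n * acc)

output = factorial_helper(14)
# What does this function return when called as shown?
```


factorial_helper(14, 1)
= factorial_helper(13, 14 * 1) = factorial_helper(13, 14)
= factorial_helper(12, 13 * 14) = factorial_helper(12, 182)
= factorial_helper(11, 12 * 182) = factorial_helper(11, 2184)
= factorial_helper(10, 11 * 2184) = factorial_helper(10, 24024)
= factorial_helper(9, 10 * 24024) = factorial_helper(9, 240240)
= factorial_helper(8, 9 * 240240) = factorial_helper(8, 2162160)
= factorial_helper(7, 8 * 2162160) = factorial_helper(7, 17297280)
= factorial_helper(6, 7 * 17297280) = factorial_helper(6, 121080960)
= factorial_helper(5, 6 * 121080960) = factorial_helper(5, 726485760)
= factorial_helper(4, 5 * 726485760) = factorial_helper(4, 3632428800)
= factorial_helper(3, 4 * 3632428800) = factorial_helper(3, 14529715200)
= factorial_helper(2, 3 * 14529715200) = factorial_helper(2, 43589145600)
= factorial_helper(1, 2 * 43589145600) = factorial_helper(1, 87178291200)
n <= 1, return acc = 87178291200


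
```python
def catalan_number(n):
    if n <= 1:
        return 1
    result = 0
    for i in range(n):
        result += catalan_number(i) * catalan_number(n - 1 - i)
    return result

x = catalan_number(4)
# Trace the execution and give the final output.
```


catalan_number(4)
= sum of catalan_number(i) * catalan_number(4-1-i) for i in 0..3
First compute sub-values bottom-up:
  catalan_number(0) = 1, catalan_number(1) = 1
  catalan_number(2) = 1*1 + 1*1 = 2
  catalan_number(3) = 1*2 + 1*1 + 2*1 = 5
Now catalan_number(4):
  catalan_number(0)*catalan_number(3) = 1*5 = 5
  catalan_number(1)*catalan_number(2) = 1*2 = 2
  catalan_number(2)*catalan_number(1) = 2*1 = 2
  catalan_number(3)*catalan_number(0) = 5*1 = 5
= 5 + 2 + 2 + 5
= 14


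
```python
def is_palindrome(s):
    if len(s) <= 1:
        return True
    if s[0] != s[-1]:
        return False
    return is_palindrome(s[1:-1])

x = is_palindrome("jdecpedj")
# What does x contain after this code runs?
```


is_palindrome("jdecpedj")
"jdecpedj": s[0]='j' == s[-1]='j' -> is_palindrome("decped")
"decped": s[0]='d' == s[-1]='d' -> is_palindrome("ecpe")
"ecpe": s[0]='e' == s[-1]='e' -> is_palindrome("cp")
"cp": s[0]='c' != s[-1]='p' -> False
= False


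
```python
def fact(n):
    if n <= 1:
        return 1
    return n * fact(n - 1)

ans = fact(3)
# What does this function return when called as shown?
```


fact(3)
= 3 * fact(2)
= 3 * 2 * fact(1)
= 3 * 2 * 1
= 6


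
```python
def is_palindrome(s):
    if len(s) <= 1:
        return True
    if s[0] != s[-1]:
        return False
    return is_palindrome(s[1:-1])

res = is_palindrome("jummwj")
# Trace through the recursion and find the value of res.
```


is_palindrome("jummwj")
"jummwj": s[0]='j' == s[-1]='j' -> is_palindrome("ummw")
"ummw": s[0]='u' != s[-1]='w' -> False
= False


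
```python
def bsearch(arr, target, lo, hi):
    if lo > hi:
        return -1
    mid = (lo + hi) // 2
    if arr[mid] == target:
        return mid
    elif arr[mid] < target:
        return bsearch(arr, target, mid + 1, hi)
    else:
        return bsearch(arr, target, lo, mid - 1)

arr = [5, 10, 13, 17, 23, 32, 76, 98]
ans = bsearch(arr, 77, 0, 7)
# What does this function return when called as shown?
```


bsearch(arr, 77, 0, 7)
lo=0, hi=7, mid=3, arr[mid]=17
17 < 77, search right half
lo=4, hi=7, mid=5, arr[mid]=32
32 < 77, search right half
lo=6, hi=7, mid=6, arr[mid]=76
76 < 77, search right half
lo=7, hi=7, mid=7, arr[mid]=98
98 > 77, search left half
lo > hi, target not found, return -1
= -1


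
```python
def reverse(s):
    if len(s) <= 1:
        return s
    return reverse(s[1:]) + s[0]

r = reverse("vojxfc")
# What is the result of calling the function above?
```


reverse("vojxfc")
= reverse("ojxfc") + "v"
= reverse("jxfc") + "o" + "v"
= reverse("xfc") + "j" + "o" + "v"
= reverse("fc") + "x" + "j" + "o" + "v"
= reverse("c") + "f" + "x" + "j" + "o" + "v"
= "c" + "f" + "x" + "j" + "o" + "v"
= "cfxjov"


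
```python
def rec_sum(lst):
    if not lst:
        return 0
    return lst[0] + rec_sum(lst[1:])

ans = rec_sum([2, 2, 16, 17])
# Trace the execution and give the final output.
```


rec_sum([2, 2, 16, 17])
= 2 + rec_sum([2, 16, 17])
= 2 + 2 + rec_sum([16, 17])
= 2 + 2 + 16 + rec_sum([17])
= 2 + 2 + 16 + 17 + rec_sum([])
= 2 + 2 + 16 + 17 + 0
= 37


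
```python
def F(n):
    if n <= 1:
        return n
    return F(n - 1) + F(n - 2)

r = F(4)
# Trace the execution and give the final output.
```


F(4)
= F(3) + F(2)
= (F(2) + F(1)) + F(2)
Computing bottom-up: F(0)=0, F(1)=1, F(2)=1, F(3)=2, F(4)=3
= 3


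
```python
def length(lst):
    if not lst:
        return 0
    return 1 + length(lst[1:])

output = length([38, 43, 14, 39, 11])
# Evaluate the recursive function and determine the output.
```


length([38, 43, 14, 39, 11])
= 1 + length([43, 14, 39, 11])
= 1 + 1 + length([14, 39, 11])
= 1 + 1 + 1 + length([39, 11])
= 1 + 1 + 1 + 1 + length([11])
= 1 + 1 + 1 + 1 + 1 + length([])
= 1 + 1 + 1 + 1 + 1 + 0
= 5


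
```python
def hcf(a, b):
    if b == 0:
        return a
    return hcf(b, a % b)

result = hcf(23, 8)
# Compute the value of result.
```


hcf(23, 8)
= hcf(8, 23 % 8) = hcf(8, 7)
= hcf(7, 8 % 7) = hcf(7, 1)
= hcf(1, 7 % 1) = hcf(1, 0)
b == 0, return a = 1


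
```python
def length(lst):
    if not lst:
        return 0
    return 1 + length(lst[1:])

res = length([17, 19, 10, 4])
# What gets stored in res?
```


length([17, 19, 10, 4])
= 1 + length([19, 10, 4])
= 1 + 1 + length([10, 4])
= 1 + 1 + 1 + length([4])
= 1 + 1 + 1 + 1 + length([])
= 1 + 1 + 1 + 1 + 0
= 4


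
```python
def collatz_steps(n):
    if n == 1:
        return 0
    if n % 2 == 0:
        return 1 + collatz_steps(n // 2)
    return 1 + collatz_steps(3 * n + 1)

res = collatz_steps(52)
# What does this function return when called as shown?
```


collatz_steps(52)
52 is even -> collatz_steps(26)
26 is even -> collatz_steps(13)
13 is odd -> 3*13+1 = 40 -> collatz_steps(40)
40 is even -> collatz_steps(20)
20 is even -> collatz_steps(10)
10 is even -> collatz_steps(5)
5 is odd -> 3*5+1 = 16 -> collatz_steps(16)
16 is even -> collatz_steps(8)
8 is even -> collatz_steps(4)
4 is even -> collatz_steps(2)
2 is even -> collatz_steps(1)
Reached 1 after 11 steps
= 11


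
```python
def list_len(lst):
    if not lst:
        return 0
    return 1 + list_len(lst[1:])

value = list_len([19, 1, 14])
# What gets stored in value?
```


list_len([19, 1, 14])
= 1 + list_len([1, 14])
= 1 + 1 + list_len([14])
= 1 + 1 + 1 + list_len([])
= 1 + 1 + 1 + 0
= 3


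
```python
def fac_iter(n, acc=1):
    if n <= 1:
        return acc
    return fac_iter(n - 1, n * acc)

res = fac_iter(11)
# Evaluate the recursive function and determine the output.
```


fac_iter(11, 1)
= fac_iter(10, 11 * 1) = fac_iter(10, 11)
= fac_iter(9, 10 * 11) = fac_iter(9, 110)
= fac_iter(8, 9 * 110) = fac_iter(8, 990)
= fac_iter(7, 8 * 990) = fac_iter(7, 7920)
= fac_iter(6, 7 * 7920) = fac_iter(6, 55440)
= fac_iter(5, 6 * 55440) = fac_iter(5, 332640)
= fac_iter(4, 5 * 332640) = fac_iter(4, 1663200)
= fac_iter(3, 4 * 1663200) = fac_iter(3, 6652800)
= fac_iter(2, 3 * 6652800) = fac_iter(2, 19958400)
= fac_iter(1, 2 * 19958400) = fac_iter(1, 39916800)
n <= 1, return acc = 39916800


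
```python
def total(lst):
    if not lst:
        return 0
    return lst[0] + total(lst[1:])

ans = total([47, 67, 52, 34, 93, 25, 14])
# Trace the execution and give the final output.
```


total([47, 67, 52, 34, 93, 25, 14])
= 47 + total([67, 52, 34, 93, 25, 14])
= 47 + 67 + total([52, 34, 93, 25, 14])
= 47 + 67 + 52 + total([34, 93, 25, 14])
= 47 + 67 + 52 + 34 + total([93, 25, 14])
= 47 + 67 + 52 + 34 + 93 + total([25, 14])
= 47 + 67 + 52 + 34 + 93 + 25 + total([14])
= 47 + 67 + 52 + 34 + 93 + 25 + 14 + total([])
= 47 + 67 + 52 + 34 + 93 + 25 + 14 + 0
= 332


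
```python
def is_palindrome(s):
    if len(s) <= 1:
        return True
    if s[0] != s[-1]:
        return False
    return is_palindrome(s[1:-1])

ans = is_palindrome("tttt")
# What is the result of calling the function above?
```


is_palindrome("tttt")
"tttt": s[0]='t' == s[-1]='t' -> is_palindrome("tt")
"tt": s[0]='t' == s[-1]='t' -> is_palindrome("")
"": len <= 1 -> True
= True


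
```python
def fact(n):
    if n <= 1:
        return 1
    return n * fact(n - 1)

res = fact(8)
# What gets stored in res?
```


fact(8)
= 8 * fact(7)
= 8 * 7 * fact(6)
= 8 * 7 * 6 * fact(5)
= 8 * 7 * 6 * 5 * fact(4)
= 8 * 7 * 6 * 5 * 4 * fact(3)
= 8 * 7 * 6 * 5 * 4 * 3 * fact(2)
= 8 * 7 * 6 * 5 * 4 * 3 * 2 * fact(1)
= 8 * 7 * 6 * 5 * 4 * 3 * 2 * 1
= 40320


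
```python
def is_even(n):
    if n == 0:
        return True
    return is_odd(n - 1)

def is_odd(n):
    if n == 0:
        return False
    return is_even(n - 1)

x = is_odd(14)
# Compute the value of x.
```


is_odd(14)
= is_even(13)
= is_odd(12)
= is_even(11)
= is_odd(10)
= is_even(9)
= is_odd(8)
= is_even(7)
= is_odd(6)
= is_even(5)
= is_odd(4)
= is_even(3)
= is_odd(2)
= is_even(1)
= is_odd(0)
n == 0: return False
= False


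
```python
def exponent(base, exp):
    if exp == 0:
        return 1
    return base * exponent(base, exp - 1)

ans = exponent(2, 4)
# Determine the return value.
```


exponent(2, 4)
= 2 * exponent(2, 3)
= 2 * 2 * exponent(2, 2)
= 2 * 2 * 2 * exponent(2, 1)
= 2 * 2 * 2 * 2 * exponent(2, 0)
= 2 * 2 * 2 * 2 * 1
= 16


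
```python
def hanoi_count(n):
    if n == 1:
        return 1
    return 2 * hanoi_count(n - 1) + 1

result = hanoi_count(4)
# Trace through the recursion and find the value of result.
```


hanoi_count(4)
= 2 * hanoi_count(3) + 1
= 2 * (2 * hanoi_count(2) + 1) + 1
= 2 * (2 * (2 * hanoi_count(1) + 1) + 1) + 1
Now compute bottom-up:
hanoi_count(1) = 1
hanoi_count(2) = 2 * 1 + 1 = 3
hanoi_count(3) = 2 * 3 + 1 = 7
hanoi_count(4) = 2 * 7 + 1 = 15
= 15


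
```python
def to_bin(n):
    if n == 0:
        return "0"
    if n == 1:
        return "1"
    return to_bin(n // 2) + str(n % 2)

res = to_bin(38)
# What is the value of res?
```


to_bin(38)
= to_bin(19) + "0"
= to_bin(9) + "1" + "0"
= to_bin(4) + "1" + "1" + "0"
= to_bin(2) + "0" + "1" + "1" + "0"
= to_bin(1) + "0" + "0" + "1" + "1" + "0"
= "1" + "0" + "0" + "1" + "1" + "0"
= "100110"


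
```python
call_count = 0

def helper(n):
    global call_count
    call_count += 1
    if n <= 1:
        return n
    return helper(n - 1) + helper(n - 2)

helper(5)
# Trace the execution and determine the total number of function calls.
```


helper(5) calls helper(4) and helper(3); each non-base call branches into two more.
Let C(k) = total number of calls made by helper(k), including the call to helper(k) itself.
Base cases: C(0) = 1, C(1) = 1
Recurrence: C(k) = 1 + C(k-1) + C(k-2)
  C(2) = 1 + C(1) + C(0) = 1 + 1 + 1 = 3
  C(3) = 1 + C(2) + C(1) = 1 + 3 + 1 = 5
  C(4) = 1 + C(3) + C(2) = 1 + 5 + 3 = 9
  C(5) = 1 + C(4) + C(3) = 1 + 9 + 5 = 15
Total calls = C(5) = 15


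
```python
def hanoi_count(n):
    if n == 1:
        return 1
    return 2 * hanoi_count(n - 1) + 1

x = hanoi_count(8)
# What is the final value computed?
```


hanoi_count(8)
= 2 * hanoi_count(7) + 1
= 2 * (2 * hanoi_count(6) + 1) + 1
= 2 * (2 * (2 * hanoi_count(5) + 1) + 1) + 1
= 2 * (2 * (2 * (2 * hanoi_count(4) + 1) + 1) + 1) + 1
= 2 * (2 * (2 * (2 * (2 * hanoi_count(3) + 1) + 1) + 1) + 1) + 1
= 2 * (2 * (2 * (2 * (2 * (2 * hanoi_count(2) + 1) + 1) + 1) + 1) + 1) + 1
= 2 * (2 * (2 * (2 * (2 * (2 * (2 * hanoi_count(1) + 1) + 1) + 1) + 1) + 1) + 1) + 1
Now compute bottom-up:
hanoi_count(1) = 1
hanoi_count(2) = 2 * 1 + 1 = 3
hanoi_count(3) = 2 * 3 + 1 = 7
hanoi_count(4) = 2 * 7 + 1 = 15
hanoi_count(5) = 2 * 15 + 1 = 31
hanoi_count(6) = 2 * 31 + 1 = 63
hanoi_count(7) = 2 * 63 + 1 = 127
hanoi_count(8) = 2 * 127 + 1 = 255
= 255


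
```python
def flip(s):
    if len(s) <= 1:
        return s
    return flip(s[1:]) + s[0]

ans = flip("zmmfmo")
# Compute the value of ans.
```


flip("zmmfmo")
= flip("mmfmo") + "z"
= flip("mfmo") + "m" + "z"
= flip("fmo") + "m" + "m" + "z"
= flip("mo") + "f" + "m" + "m" + "z"
= flip("o") + "m" + "f" + "m" + "m" + "z"
= "o" + "m" + "f" + "m" + "m" + "z"
= "omfmmz"


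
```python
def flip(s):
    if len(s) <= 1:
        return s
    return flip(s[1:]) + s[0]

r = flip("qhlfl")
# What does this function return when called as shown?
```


flip("qhlfl")
= flip("hlfl") + "q"
= flip("lfl") + "h" + "q"
= flip("fl") + "l" + "h" + "q"
= flip("l") + "f" + "l" + "h" + "q"
= "l" + "f" + "l" + "h" + "q"
= "lflhq"


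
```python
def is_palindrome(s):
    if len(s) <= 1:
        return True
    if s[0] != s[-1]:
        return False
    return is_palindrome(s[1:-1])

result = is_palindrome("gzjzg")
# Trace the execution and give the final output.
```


is_palindrome("gzjzg")
"gzjzg": s[0]='g' == s[-1]='g' -> is_palindrome("zjz")
"zjz": s[0]='z' == s[-1]='z' -> is_palindrome("j")
"j": len <= 1 -> True
= True


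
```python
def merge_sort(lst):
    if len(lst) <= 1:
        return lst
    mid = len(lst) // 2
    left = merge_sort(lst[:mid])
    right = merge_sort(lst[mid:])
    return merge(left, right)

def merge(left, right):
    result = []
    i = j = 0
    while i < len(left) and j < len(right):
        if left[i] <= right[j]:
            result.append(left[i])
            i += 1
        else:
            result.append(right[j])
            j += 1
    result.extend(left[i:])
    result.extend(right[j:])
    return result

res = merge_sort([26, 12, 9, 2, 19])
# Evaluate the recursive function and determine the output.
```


merge_sort([26, 12, 9, 2, 19])
Split into [26, 12] and [9, 2, 19]
Left sorted: [12, 26]
Right sorted: [2, 9, 19]
Merge [12, 26] and [2, 9, 19]
= [2, 9, 12, 19, 26]


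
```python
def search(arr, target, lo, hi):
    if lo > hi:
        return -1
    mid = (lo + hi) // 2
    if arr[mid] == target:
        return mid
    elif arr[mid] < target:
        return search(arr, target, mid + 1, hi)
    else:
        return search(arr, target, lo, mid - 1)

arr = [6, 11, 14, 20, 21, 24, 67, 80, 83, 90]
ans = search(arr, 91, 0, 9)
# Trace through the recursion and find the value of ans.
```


search(arr, 91, 0, 9)
lo=0, hi=9, mid=4, arr[mid]=21
21 < 91, search right half
lo=5, hi=9, mid=7, arr[mid]=80
80 < 91, search right half
lo=8, hi=9, mid=8, arr[mid]=83
83 < 91, search right half
lo=9, hi=9, mid=9, arr[mid]=90
90 < 91, search right half
lo > hi, target not found, return -1
= -1


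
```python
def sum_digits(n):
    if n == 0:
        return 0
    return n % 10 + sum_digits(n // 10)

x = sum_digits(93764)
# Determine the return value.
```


sum_digits(93764)
= 4 + sum_digits(9376)
= 4 + 6 + sum_digits(937)
= 4 + 6 + 7 + sum_digits(93)
= 4 + 6 + 7 + 3 + sum_digits(9)
= 4 + 6 + 7 + 3 + 9 + sum_digits(0)
= 4 + 6 + 7 + 3 + 9 + 0
= 29


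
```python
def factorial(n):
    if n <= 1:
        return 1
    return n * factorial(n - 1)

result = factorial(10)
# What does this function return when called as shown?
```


factorial(10)
= 10 * factorial(9)
= 10 * 9 * factorial(8)
= 10 * 9 * 8 * factorial(7)
= 10 * 9 * 8 * 7 * factorial(6)
= 10 * 9 * 8 * 7 * 6 * factorial(5)
= 10 * 9 * 8 * 7 * 6 * 5 * factorial(4)
= 10 * 9 * 8 * 7 * 6 * 5 * 4 * factorial(3)
= 10 * 9 * 8 * 7 * 6 * 5 * 4 * 3 * factorial(2)
= 10 * 9 * 8 * 7 * 6 * 5 * 4 * 3 * 2 * factorial(1)
= 10 * 9 * 8 * 7 * 6 * 5 * 4 * 3 * 2 * 1
= 3628800


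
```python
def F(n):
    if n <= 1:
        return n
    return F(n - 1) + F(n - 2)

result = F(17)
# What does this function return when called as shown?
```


F(17)
= F(16) + F(15)
= (F(15) + F(14)) + F(15)
Computing bottom-up: F(0)=0, F(1)=1, F(2)=1, F(3)=2, F(4)=3, F(5)=5, F(6)=8, F(7)=13, F(8)=21, F(9)=34, F(10)=55, F(11)=89, F(12)=144, F(13)=233, F(14)=377, F(15)=610, F(16)=987, F(17)=1597
= 1597


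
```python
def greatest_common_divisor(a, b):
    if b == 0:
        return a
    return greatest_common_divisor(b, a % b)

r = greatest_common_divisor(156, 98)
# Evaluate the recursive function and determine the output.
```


greatest_common_divisor(156, 98)
= greatest_common_divisor(98, 156 % 98) = greatest_common_divisor(98, 58)
= greatest_common_divisor(58, 98 % 58) = greatest_common_divisor(58, 40)
= greatest_common_divisor(40, 58 % 40) = greatest_common_divisor(40, 18)
= greatest_common_divisor(18, 40 % 18) = greatest_common_divisor(18, 4)
= greatest_common_divisor(4, 18 % 4) = greatest_common_divisor(4, 2)
= greatest_common_divisor(2, 4 % 2) = greatest_common_divisor(2, 0)
b == 0, return a = 2


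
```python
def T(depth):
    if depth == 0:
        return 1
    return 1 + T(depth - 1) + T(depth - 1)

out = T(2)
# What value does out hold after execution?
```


T(2)
= 1 + T(1) + T(1)
= 1 + 2 * T(1)
T(k) = 2^(k+1) - 1
T(0) = 1
T(1) = 3
T(2) = 7
T(2) = 2^3 - 1 = 7


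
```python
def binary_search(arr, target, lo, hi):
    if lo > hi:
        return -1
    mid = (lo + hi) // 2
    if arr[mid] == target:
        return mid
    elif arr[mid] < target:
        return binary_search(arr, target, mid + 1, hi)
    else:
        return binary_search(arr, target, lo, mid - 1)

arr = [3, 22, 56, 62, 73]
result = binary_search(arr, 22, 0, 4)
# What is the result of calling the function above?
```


binary_search(arr, 22, 0, 4)
lo=0, hi=4, mid=2, arr[mid]=56
56 > 22, search left half
lo=0, hi=1, mid=0, arr[mid]=3
3 < 22, search right half
lo=1, hi=1, mid=1, arr[mid]=22
arr[1] == 22, found at index 1
= 1


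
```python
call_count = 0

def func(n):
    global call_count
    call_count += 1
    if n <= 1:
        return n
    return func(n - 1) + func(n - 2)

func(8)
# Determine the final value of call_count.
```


func(8) calls func(7) and func(6); each non-base call branches into two more.
Let C(k) = total number of calls made by func(k), including the call to func(k) itself.
Base cases: C(0) = 1, C(1) = 1
Recurrence: C(k) = 1 + C(k-1) + C(k-2)
  C(2) = 1 + C(1) + C(0) = 1 + 1 + 1 = 3
  C(3) = 1 + C(2) + C(1) = 1 + 3 + 1 = 5
  C(4) = 1 + C(3) + C(2) = 1 + 5 + 3 = 9
  C(5) = 1 + C(4) + C(3) = 1 + 9 + 5 = 15
  C(6) = 1 + C(5) + C(4) = 1 + 15 + 9 = 25
  C(7) = 1 + C(6) + C(5) = 1 + 25 + 15 = 41
  C(8) = 1 + C(7) + C(6) = 1 + 41 + 25 = 67
Total calls = C(8) = 67


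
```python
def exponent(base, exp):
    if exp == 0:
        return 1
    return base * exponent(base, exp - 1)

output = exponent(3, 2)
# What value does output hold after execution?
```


exponent(3, 2)
= 3 * exponent(3, 1)
= 3 * 3 * exponent(3, 0)
= 3 * 3 * 1
= 9


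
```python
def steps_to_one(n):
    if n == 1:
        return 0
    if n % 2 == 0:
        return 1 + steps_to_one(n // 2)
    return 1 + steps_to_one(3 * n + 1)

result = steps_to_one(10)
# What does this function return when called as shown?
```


steps_to_one(10)
10 is even -> steps_to_one(5)
5 is odd -> 3*5+1 = 16 -> steps_to_one(16)
16 is even -> steps_to_one(8)
8 is even -> steps_to_one(4)
4 is even -> steps_to_one(2)
2 is even -> steps_to_one(1)
Reached 1 after 6 steps
= 6


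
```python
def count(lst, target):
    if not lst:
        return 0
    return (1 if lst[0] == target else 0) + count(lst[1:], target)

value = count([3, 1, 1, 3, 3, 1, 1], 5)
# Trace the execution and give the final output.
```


count([3, 1, 1, 3, 3, 1, 1], 5)
lst[0]=3 != 5: 0 + count([1, 1, 3, 3, 1, 1], 5)
lst[0]=1 != 5: 0 + count([1, 3, 3, 1, 1], 5)
lst[0]=1 != 5: 0 + count([3, 3, 1, 1], 5)
lst[0]=3 != 5: 0 + count([3, 1, 1], 5)
lst[0]=3 != 5: 0 + count([1, 1], 5)
lst[0]=1 != 5: 0 + count([1], 5)
lst[0]=1 != 5: 0 + count([], 5)
= 0


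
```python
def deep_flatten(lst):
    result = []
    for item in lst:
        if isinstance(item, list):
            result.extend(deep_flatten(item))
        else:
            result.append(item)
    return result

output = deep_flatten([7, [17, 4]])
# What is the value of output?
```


deep_flatten([7, [17, 4]])
Processing each element:
  7 is not a list -> append 7
  [17, 4] is a list -> deep_flatten recursively -> [17, 4]
= [7, 17, 4]


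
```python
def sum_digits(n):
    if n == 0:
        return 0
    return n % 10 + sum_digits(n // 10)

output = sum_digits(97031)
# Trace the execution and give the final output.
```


sum_digits(97031)
= 1 + sum_digits(9703)
= 1 + 3 + sum_digits(970)
= 1 + 3 + 0 + sum_digits(97)
= 1 + 3 + 0 + 7 + sum_digits(9)
= 1 + 3 + 0 + 7 + 9 + sum_digits(0)
= 1 + 3 + 0 + 7 + 9 + 0
= 20


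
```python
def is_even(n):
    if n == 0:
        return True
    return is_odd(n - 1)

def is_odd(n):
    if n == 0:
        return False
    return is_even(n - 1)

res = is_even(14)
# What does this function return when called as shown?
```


is_even(14)
= is_odd(13)
= is_even(12)
= is_odd(11)
= is_even(10)
= is_odd(9)
= is_even(8)
= is_odd(7)
= is_even(6)
= is_odd(5)
= is_even(4)
= is_odd(3)
= is_even(2)
= is_odd(1)
= is_even(0)
n == 0: return True
= True


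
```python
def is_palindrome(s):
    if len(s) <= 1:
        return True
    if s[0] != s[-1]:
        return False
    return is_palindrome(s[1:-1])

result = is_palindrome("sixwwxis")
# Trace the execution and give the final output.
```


is_palindrome("sixwwxis")
"sixwwxis": s[0]='s' == s[-1]='s' -> is_palindrome("ixwwxi")
"ixwwxi": s[0]='i' == s[-1]='i' -> is_palindrome("xwwx")
"xwwx": s[0]='x' == s[-1]='x' -> is_palindrome("ww")
"ww": s[0]='w' == s[-1]='w' -> is_palindrome("")
"": len <= 1 -> True
= True


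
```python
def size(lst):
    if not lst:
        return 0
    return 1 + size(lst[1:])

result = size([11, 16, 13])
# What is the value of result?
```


size([11, 16, 13])
= 1 + size([16, 13])
= 1 + 1 + size([13])
= 1 + 1 + 1 + size([])
= 1 + 1 + 1 + 0
= 3


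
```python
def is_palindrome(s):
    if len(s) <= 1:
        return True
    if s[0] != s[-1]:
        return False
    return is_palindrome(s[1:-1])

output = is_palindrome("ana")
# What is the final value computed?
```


is_palindrome("ana")
"ana": s[0]='a' == s[-1]='a' -> is_palindrome("n")
"n": len <= 1 -> True
= True
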